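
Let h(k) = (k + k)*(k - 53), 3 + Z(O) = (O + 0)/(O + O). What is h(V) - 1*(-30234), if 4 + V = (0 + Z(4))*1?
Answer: 62015/2 ≈ 31008.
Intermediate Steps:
Z(O) = -5/2 (Z(O) = -3 + (O + 0)/(O + O) = -3 + O/((2*O)) = -3 + O*(1/(2*O)) = -3 + 1/2 = -5/2)
V = -13/2 (V = -4 + (0 - 5/2)*1 = -4 - 5/2*1 = -4 - 5/2 = -13/2 ≈ -6.5000)
h(k) = 2*k*(-53 + k) (h(k) = (2*k)*(-53 + k) = 2*k*(-53 + k))
h(V) - 1*(-30234) = 2*(-13/2)*(-53 - 13/2) - 1*(-30234) = 2*(-13/2)*(-119/2) + 30234 = 1547/2 + 30234 = 62015/2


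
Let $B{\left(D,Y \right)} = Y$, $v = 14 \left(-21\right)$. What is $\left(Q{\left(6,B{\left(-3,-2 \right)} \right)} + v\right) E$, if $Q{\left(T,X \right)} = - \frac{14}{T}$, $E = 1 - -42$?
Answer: $- \frac{38227}{3} \approx -12742.0$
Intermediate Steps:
$v = -294$
$E = 43$ ($E = 1 + 42 = 43$)
$\left(Q{\left(6,B{\left(-3,-2 \right)} \right)} + v\right) E = \left(- \frac{14}{6} - 294\right) 43 = \left(\left(-14\right) \frac{1}{6} - 294\right) 43 = \left(- \frac{7}{3} - 294\right) 43 = \left(- \frac{889}{3}\right) 43 = - \frac{38227}{3}$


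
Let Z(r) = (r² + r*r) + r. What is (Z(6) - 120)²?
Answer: 1764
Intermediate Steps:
Z(r) = r + 2*r² (Z(r) = (r² + r²) + r = 2*r² + r = r + 2*r²)
(Z(6) - 120)² = (6*(1 + 2*6) - 120)² = (6*(1 + 12) - 120)² = (6*13 - 120)² = (78 - 120)² = (-42)² = 1764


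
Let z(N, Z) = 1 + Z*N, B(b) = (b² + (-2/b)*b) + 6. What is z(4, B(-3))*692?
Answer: 36676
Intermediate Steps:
B(b) = 4 + b² (B(b) = (b² - 2) + 6 = (-2 + b²) + 6 = 4 + b²)
z(N, Z) = 1 + N*Z
z(4, B(-3))*692 = (1 + 4*(4 + (-3)²))*692 = (1 + 4*(4 + 9))*692 = (1 + 4*13)*692 = (1 + 52)*692 = 53*692 = 36676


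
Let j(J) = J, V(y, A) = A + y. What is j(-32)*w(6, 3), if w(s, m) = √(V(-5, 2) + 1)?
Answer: -32*I*√2 ≈ -45.255*I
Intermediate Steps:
w(s, m) = I*√2 (w(s, m) = √((2 - 5) + 1) = √(-3 + 1) = √(-2) = I*√2)
j(-32)*w(6, 3) = -32*I*√2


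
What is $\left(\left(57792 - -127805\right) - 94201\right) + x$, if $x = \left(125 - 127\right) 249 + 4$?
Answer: $90902$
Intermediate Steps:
$x = -494$ ($x = \left(125 - 127\right) 249 + 4 = \left(-2\right) 249 + 4 = -498 + 4 = -494$)
$\left(\left(57792 - -127805\right) - 94201\right) + x = \left(\left(57792 - -127805\right) - 94201\right) - 494 = \left(\left(57792 + 127805\right) - 94201\right) - 494 = \left(185597 - 94201\right) - 494 = 91396 - 494 = 90902$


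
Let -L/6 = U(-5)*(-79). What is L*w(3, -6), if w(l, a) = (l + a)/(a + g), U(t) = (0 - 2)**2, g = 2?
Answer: 1422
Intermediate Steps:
U(t) = 4 (U(t) = (-2)**2 = 4)
w(l, a) = (a + l)/(2 + a) (w(l, a) = (l + a)/(a + 2) = (a + l)/(2 + a))
L = 1896 (L = -24*(-79) = -6*(-316) = 1896)
L*w(3, -6) = 1896*((-6 + 3)/(2 - 6)) = 1896*(-3/(-4)) = 1896*(-1/4*(-3)) = 1896*(3/4) = 1422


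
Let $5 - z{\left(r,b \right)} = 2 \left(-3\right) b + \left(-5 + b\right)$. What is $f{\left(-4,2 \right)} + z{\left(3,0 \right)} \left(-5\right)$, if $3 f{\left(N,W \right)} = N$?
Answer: $- \frac{154}{3} \approx -51.333$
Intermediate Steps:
$f{\left(N,W \right)} = \frac{N}{3}$
$z{\left(r,b \right)} = 10 + 5 b$ ($z{\left(r,b \right)} = 5 - \left(2 \left(-3\right) b + \left(-5 + b\right)\right) = 5 - \left(- 6 b + \left(-5 + b\right)\right) = 5 - \left(-5 - 5 b\right) = 5 + \left(5 + 5 b\right) = 10 + 5 b$)
$f{\left(-4,2 \right)} + z{\left(3,0 \right)} \left(-5\right) = \frac{1}{3} \left(-4\right) + \left(10 + 5 \cdot 0\right) \left(-5\right) = - \frac{4}{3} + \left(10 + 0\right) \left(-5\right) = - \frac{4}{3} + 10 \left(-5\right) = - \frac{4}{3} - 50 = - \frac{154}{3}$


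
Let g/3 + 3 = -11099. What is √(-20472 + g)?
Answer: I*√53778 ≈ 231.9*I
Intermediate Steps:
g = -33306 (g = -9 + 3*(-11099) = -9 - 33297 = -33306)
√(-20472 + g) = √(-20472 - 33306) = √(-53778) = I*√53778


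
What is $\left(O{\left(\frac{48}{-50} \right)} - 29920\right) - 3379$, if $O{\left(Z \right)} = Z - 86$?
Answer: $- \frac{834649}{25} \approx -33386.0$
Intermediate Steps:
$O{\left(Z \right)} = -86 + Z$
$\left(O{\left(\frac{48}{-50} \right)} - 29920\right) - 3379 = \left(\left(-86 + \frac{48}{-50}\right) - 29920\right) - 3379 = \left(\left(-86 + 48 \left(- \frac{1}{50}\right)\right) - 29920\right) - 3379 = \left(\left(-86 - \frac{24}{25}\right) - 29920\right) - 3379 = \left(- \frac{2174}{25} - 29920\right) - 3379 = - \frac{750174}{25} - 3379 = - \frac{834649}{25}$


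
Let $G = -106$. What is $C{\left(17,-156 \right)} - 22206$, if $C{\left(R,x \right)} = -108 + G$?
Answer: $-22420$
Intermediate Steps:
$C{\left(R,x \right)} = -214$ ($C{\left(R,x \right)} = -108 - 106 = -214$)
$C{\left(17,-156 \right)} - 22206 = -214 - 22206 = -22420$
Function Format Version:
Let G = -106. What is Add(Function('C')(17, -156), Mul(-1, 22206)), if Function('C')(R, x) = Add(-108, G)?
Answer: -22420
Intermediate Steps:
Function('C')(R, x) = -214 (Function('C')(R, x) = Add(-108, -106) = -214)
Add(Function('C')(17, -156), Mul(-1, 22206)) = Add(-214, Mul(-1, 22206)) = Add(-214, -22206) = -22420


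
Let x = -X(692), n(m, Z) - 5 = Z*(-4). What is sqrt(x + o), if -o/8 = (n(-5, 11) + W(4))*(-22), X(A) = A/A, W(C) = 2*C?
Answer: I*sqrt(5457) ≈ 73.871*I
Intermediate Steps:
n(m, Z) = 5 - 4*Z (n(m, Z) = 5 + Z*(-4) = 5 - 4*Z)
X(A) = 1
x = -1 (x = -1*1 = -1)
o = -5456 (o = -8*((5 - 4*11) + 2*4)*(-22) = -8*((5 - 44) + 8)*(-22) = -8*(-39 + 8)*(-22) = -(-248)*(-22) = -8*682 = -5456)
sqrt(x + o) = sqrt(-1 - 5456) = sqrt(-5457) = I*sqrt(5457)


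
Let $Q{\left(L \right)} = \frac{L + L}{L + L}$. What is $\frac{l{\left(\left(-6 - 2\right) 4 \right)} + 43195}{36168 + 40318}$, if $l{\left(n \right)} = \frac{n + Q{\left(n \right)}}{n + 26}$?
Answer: $\frac{259201}{458916} \approx 0.56481$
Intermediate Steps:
$Q{\left(L \right)} = 1$ ($Q{\left(L \right)} = \frac{2 L}{2 L} = 2 L \frac{1}{2 L} = 1$)
$l{\left(n \right)} = \frac{1 + n}{26 + n}$ ($l{\left(n \right)} = \frac{n + 1}{n + 26} = \frac{1 + n}{26 + n}$)
$\frac{l{\left(\left(-6 - 2\right) 4 \right)} + 43195}{36168 + 40318} = \frac{\frac{1 + \left(-6 - 2\right) 4}{26 + \left(-6 - 2\right) 4} + 43195}{36168 + 40318} = \frac{\frac{1 - 32}{26 - 32} + 43195}{76486} = \left(\frac{1 - 32}{26 - 32} + 43195\right) \frac{1}{76486} = \left(\frac{1}{-6} \left(-31\right) + 43195\right) \frac{1}{76486} = \left(\left(- \frac{1}{6}\right) \left(-31\right) + 43195\right) \frac{1}{76486} = \left(\frac{31}{6} + 43195\right) \frac{1}{76486} = \frac{259201}{6} \cdot \frac{1}{76486} = \frac{259201}{458916}$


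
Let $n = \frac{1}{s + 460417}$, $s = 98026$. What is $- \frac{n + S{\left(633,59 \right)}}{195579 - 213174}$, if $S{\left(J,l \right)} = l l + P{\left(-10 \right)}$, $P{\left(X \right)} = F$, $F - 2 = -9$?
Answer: $\frac{1940030983}{9825804585} \approx 0.19744$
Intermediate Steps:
$F = -7$ ($F = 2 - 9 = -7$)
$P{\left(X \right)} = -7$
$n = \frac{1}{558443}$ ($n = \frac{1}{98026 + 460417} = \frac{1}{558443} \approx 1.7907 \cdot 10^{-6}$)
$S{\left(J,l \right)} = -7 + l^{2}$ ($S{\left(J,l \right)} = l l - 7 = l^{2} - 7 = -7 + l^{2}$)
$- \frac{n + S{\left(633,59 \right)}}{195579 - 213174} = - \frac{\frac{1}{558443} - \left(7 - 59^{2}\right)}{195579 - 213174} = - \frac{\frac{1}{558443} + \left(-7 + 3481\right)}{-17595} = - \frac{\left(\frac{1}{558443} + 3474\right) \left(-1\right)}{17595} = - \frac{1940030983 \left(-1\right)}{558443 \cdot 17595} = \left(-1\right) \left(- \frac{1940030983}{9825804585}\right) = \frac{1940030983}{9825804585}$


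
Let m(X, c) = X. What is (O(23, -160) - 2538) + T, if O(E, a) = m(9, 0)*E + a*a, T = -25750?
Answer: -2481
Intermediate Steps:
O(E, a) = a² + 9*E (O(E, a) = 9*E + a*a = 9*E + a² = a² + 9*E)
(O(23, -160) - 2538) + T = (((-160)² + 9*23) - 2538) - 25750 = ((25600 + 207) - 2538) - 25750 = (25807 - 2538) - 25750 = 23269 - 25750 = -2481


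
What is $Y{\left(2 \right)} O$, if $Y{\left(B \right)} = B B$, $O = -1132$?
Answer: $-4528$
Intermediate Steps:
$Y{\left(B \right)} = B^{2}$
$Y{\left(2 \right)} O = 2^{2} \left(-1132\right) = 4 \left(-1132\right) = -4528$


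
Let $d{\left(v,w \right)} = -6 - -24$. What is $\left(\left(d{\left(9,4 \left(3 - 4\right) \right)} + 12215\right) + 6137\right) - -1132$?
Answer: $19502$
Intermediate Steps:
$d{\left(v,w \right)} = 18$ ($d{\left(v,w \right)} = -6 + 24 = 18$)
$\left(\left(d{\left(9,4 \left(3 - 4\right) \right)} + 12215\right) + 6137\right) - -1132 = \left(\left(18 + 12215\right) + 6137\right) - -1132 = \left(12233 + 6137\right) + \left(-11494 + 12626\right) = 18370 + 1132 = 19502$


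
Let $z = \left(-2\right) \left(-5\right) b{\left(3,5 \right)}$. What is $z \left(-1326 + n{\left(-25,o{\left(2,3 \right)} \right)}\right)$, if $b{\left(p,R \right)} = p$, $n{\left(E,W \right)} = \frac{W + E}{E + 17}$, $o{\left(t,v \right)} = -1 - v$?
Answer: $- \frac{158685}{4} \approx -39671.0$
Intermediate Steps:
$n{\left(E,W \right)} = \frac{E + W}{17 + E}$
$z = 30$ ($z = \left(-2\right) \left(-5\right) 3 = 10 \cdot 3 = 30$)
$z \left(-1326 + n{\left(-25,o{\left(2,3 \right)} \right)}\right) = 30 \left(-1326 + \frac{-25 - 4}{17 - 25}\right) = 30 \left(-1326 + \frac{-25 - 4}{-8}\right) = 30 \left(-1326 - \frac{-25 - 4}{8}\right) = 30 \left(-1326 - - \frac{29}{8}\right) = 30 \left(-1326 + \frac{29}{8}\right) = 30 \left(- \frac{10579}{8}\right) = - \frac{158685}{4}$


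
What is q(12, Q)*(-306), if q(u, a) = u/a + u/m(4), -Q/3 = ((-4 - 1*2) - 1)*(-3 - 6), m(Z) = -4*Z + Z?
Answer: 2278/7 ≈ 325.43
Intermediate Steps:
m(Z) = -3*Z
Q = -189 (Q = -3*((-4 - 1*2) - 1)*(-3 - 6) = -3*((-4 - 2) - 1)*(-9) = -3*(-6 - 1)*(-9) = -(-21)*(-9) = -3*63 = -189)
q(u, a) = -u/12 + u/a (q(u, a) = u/a + u/((-3*4)) = u/a + u/(-12) = u/a + u*(-1/12) = u/a - u/12 = -u/12 + u/a)
q(12, Q)*(-306) = (-1/12*12 + 12/(-189))*(-306) = (-1 + 12*(-1/189))*(-306) = (-1 - 4/63)*(-306) = -67/63*(-306) = 2278/7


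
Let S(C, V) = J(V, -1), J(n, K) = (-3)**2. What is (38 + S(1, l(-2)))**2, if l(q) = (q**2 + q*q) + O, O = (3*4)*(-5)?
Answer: 2209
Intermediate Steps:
O = -60 (O = 12*(-5) = -60)
l(q) = -60 + 2*q**2 (l(q) = (q**2 + q*q) - 60 = (q**2 + q**2) - 60 = 2*q**2 - 60 = -60 + 2*q**2)
J(n, K) = 9
S(C, V) = 9
(38 + S(1, l(-2)))**2 = (38 + 9)**2 = 47**2 = 2209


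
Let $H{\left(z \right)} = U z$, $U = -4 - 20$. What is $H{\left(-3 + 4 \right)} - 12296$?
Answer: $-12320$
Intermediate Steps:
$U = -24$ ($U = -4 - 20 = -24$)
$H{\left(z \right)} = - 24 z$
$H{\left(-3 + 4 \right)} - 12296 = - 24 \left(-3 + 4\right) - 12296 = \left(-24\right) 1 - 12296 = -24 - 12296 = -12320$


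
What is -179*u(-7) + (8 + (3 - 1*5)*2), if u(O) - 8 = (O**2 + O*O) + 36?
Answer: -25414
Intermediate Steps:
u(O) = 44 + 2*O**2 (u(O) = 8 + ((O**2 + O*O) + 36) = 8 + ((O**2 + O**2) + 36) = 8 + (2*O**2 + 36) = 8 + (36 + 2*O**2) = 44 + 2*O**2)
-179*u(-7) + (8 + (3 - 1*5)*2) = -179*(44 + 2*(-7)**2) + (8 + (3 - 1*5)*2) = -179*(44 + 2*49) + (8 + (3 - 5)*2) = -179*(44 + 98) + (8 - 2*2) = -179*142 + (8 - 4) = -25418 + 4 = -25414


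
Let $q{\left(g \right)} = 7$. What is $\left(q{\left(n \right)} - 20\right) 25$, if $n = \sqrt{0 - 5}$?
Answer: $-325$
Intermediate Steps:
$n = i \sqrt{5}$ ($n = \sqrt{-5} = i \sqrt{5} \approx 2.2361 i$)
$\left(q{\left(n \right)} - 20\right) 25 = \left(7 - 20\right) 25 = \left(-13\right) 25 = -325$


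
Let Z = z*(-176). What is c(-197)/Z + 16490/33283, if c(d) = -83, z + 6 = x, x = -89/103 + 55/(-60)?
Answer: 6124101419/14083634884 ≈ 0.43484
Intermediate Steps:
x = -2201/1236 (x = -89*1/103 + 55*(-1/60) = -89/103 - 11/12 = -2201/1236 ≈ -1.7807)
z = -9617/1236 (z = -6 - 2201/1236 = -9617/1236 ≈ -7.7807)
Z = 423148/309 (Z = -9617/1236*(-176) = 423148/309 ≈ 1369.4)
c(-197)/Z + 16490/33283 = -83/423148/309 + 16490/33283 = -83*309/423148 + 16490*(1/33283) = -25647/423148 + 16490/33283 = 6124101419/14083634884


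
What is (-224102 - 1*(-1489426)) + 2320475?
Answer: 3585799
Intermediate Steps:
(-224102 - 1*(-1489426)) + 2320475 = (-224102 + 1489426) + 2320475 = 1265324 + 2320475 = 3585799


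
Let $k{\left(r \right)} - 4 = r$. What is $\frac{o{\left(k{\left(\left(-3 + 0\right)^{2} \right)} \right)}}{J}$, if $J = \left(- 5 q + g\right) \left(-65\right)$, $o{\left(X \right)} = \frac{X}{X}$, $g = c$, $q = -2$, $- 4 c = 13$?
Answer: $- \frac{4}{1755} \approx -0.0022792$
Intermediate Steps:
$c = - \frac{13}{4}$ ($c = \left(- \frac{1}{4}\right) 13 = - \frac{13}{4} \approx -3.25$)
$g = - \frac{13}{4} \approx -3.25$
$k{\left(r \right)} = 4 + r$
$o{\left(X \right)} = 1$
$J = - \frac{1755}{4}$ ($J = \left(\left(-5\right) \left(-2\right) - \frac{13}{4}\right) \left(-65\right) = \left(10 - \frac{13}{4}\right) \left(-65\right) = \frac{27}{4} \left(-65\right) = - \frac{1755}{4} \approx -438.75$)
$\frac{o{\left(k{\left(\left(-3 + 0\right)^{2} \right)} \right)}}{J} = 1 \frac{1}{- \frac{1755}{4}} = 1 \left(- \frac{4}{1755}\right) = - \frac{4}{1755}$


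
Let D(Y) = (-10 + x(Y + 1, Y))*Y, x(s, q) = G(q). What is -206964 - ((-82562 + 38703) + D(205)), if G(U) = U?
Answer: -203080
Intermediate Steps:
x(s, q) = q
D(Y) = Y*(-10 + Y) (D(Y) = (-10 + Y)*Y = Y*(-10 + Y))
-206964 - ((-82562 + 38703) + D(205)) = -206964 - ((-82562 + 38703) + 205*(-10 + 205)) = -206964 - (-43859 + 205*195) = -206964 - (-43859 + 39975) = -206964 - 1*(-3884) = -206964 + 3884 = -203080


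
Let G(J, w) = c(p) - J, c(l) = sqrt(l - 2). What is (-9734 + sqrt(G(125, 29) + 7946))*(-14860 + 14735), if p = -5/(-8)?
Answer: 1216750 - 125*sqrt(31284 + I*sqrt(22))/2 ≈ 1.2057e+6 - 0.82871*I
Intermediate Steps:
p = 5/8 (p = -5*(-1/8) = 5/8 ≈ 0.62500)
c(l) = sqrt(-2 + l)
G(J, w) = -J + I*sqrt(22)/4 (G(J, w) = sqrt(-2 + 5/8) - J = sqrt(-11/8) - J = I*sqrt(22)/4 - J = -J + I*sqrt(22)/4)
(-9734 + sqrt(G(125, 29) + 7946))*(-14860 + 14735) = (-9734 + sqrt((-1*125 + I*sqrt(22)/4) + 7946))*(-14860 + 14735) = (-9734 + sqrt((-125 + I*sqrt(22)/4) + 7946))*(-125) = (-9734 + sqrt(7821 + I*sqrt(22)/4))*(-125) = 1216750 - 125*sqrt(7821 + I*sqrt(22)/4)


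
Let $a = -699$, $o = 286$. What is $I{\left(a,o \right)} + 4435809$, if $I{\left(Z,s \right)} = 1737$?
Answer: $4437546$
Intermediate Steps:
$I{\left(a,o \right)} + 4435809 = 1737 + 4435809 = 4437546$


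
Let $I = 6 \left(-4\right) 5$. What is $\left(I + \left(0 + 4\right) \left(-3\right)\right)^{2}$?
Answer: $17424$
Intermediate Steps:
$I = -120$ ($I = \left(-24\right) 5 = -120$)
$\left(I + \left(0 + 4\right) \left(-3\right)\right)^{2} = \left(-120 + \left(0 + 4\right) \left(-3\right)\right)^{2} = \left(-120 + 4 \left(-3\right)\right)^{2} = \left(-120 - 12\right)^{2} = \left(-132\right)^{2} = 17424$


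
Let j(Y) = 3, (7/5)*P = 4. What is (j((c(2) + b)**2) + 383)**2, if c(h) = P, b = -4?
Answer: 148996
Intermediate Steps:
P = 20/7 (P = (5/7)*4 = 20/7 ≈ 2.8571)
c(h) = 20/7
(j((c(2) + b)**2) + 383)**2 = (3 + 383)**2 = 386**2 = 148996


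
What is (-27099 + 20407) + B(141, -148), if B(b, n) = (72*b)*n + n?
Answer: -1509336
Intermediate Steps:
B(b, n) = n + 72*b*n (B(b, n) = 72*b*n + n = n + 72*b*n)
(-27099 + 20407) + B(141, -148) = (-27099 + 20407) - 148*(1 + 72*141) = -6692 - 148*(1 + 10152) = -6692 - 148*10153 = -6692 - 1502644 = -1509336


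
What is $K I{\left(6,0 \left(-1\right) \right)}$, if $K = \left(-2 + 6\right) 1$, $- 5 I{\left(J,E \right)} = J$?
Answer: $- \frac{24}{5} \approx -4.8$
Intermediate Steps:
$I{\left(J,E \right)} = - \frac{J}{5}$
$K = 4$ ($K = 4 \cdot 1 = 4$)
$K I{\left(6,0 \left(-1\right) \right)} = 4 \left(\left(- \frac{1}{5}\right) 6\right) = 4 \left(- \frac{6}{5}\right) = - \frac{24}{5}$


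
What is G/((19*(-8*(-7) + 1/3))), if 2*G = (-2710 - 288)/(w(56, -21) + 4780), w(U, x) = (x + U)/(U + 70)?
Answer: -80946/276290495 ≈ -0.00029297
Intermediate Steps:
w(U, x) = (U + x)/(70 + U)
G = -26982/86045 (G = ((-2710 - 288)/((56 - 21)/(70 + 56) + 4780))/2 = (-2998/(35/126 + 4780))/2 = (-2998/((1/126)*35 + 4780))/2 = (-2998/(5/18 + 4780))/2 = (-2998/86045/18)/2 = (-2998*18/86045)/2 = (½)*(-53964/86045) = -26982/86045 ≈ -0.31358)
G/((19*(-8*(-7) + 1/3))) = -26982*1/(19*(-8*(-7) + 1/3))/86045 = -26982*1/(19*(56 + ⅓))/86045 = -26982/(86045*(19*(169/3))) = -26982/(86045*3211/3) = -26982/86045*3/3211 = -80946/276290495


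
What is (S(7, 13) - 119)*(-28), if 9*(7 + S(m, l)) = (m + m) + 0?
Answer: 31360/9 ≈ 3484.4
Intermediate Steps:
S(m, l) = -7 + 2*m/9 (S(m, l) = -7 + ((m + m) + 0)/9 = -7 + (2*m + 0)/9 = -7 + (2*m)/9 = -7 + 2*m/9)
(S(7, 13) - 119)*(-28) = ((-7 + (2/9)*7) - 119)*(-28) = ((-7 + 14/9) - 119)*(-28) = (-49/9 - 119)*(-28) = -1120/9*(-28) = 31360/9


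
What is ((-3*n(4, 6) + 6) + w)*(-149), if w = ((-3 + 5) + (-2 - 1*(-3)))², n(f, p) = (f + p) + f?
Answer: 4023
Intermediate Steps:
n(f, p) = p + 2*f
w = 9 (w = (2 + (-2 + 3))² = (2 + 1)² = 3² = 9)
((-3*n(4, 6) + 6) + w)*(-149) = ((-3*(6 + 2*4) + 6) + 9)*(-149) = ((-3*(6 + 8) + 6) + 9)*(-149) = ((-3*14 + 6) + 9)*(-149) = ((-42 + 6) + 9)*(-149) = (-36 + 9)*(-149) = -27*(-149) = 4023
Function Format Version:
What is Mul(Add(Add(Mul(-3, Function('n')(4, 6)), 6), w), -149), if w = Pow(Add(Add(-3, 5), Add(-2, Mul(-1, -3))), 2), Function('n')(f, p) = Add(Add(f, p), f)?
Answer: 4023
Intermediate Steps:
Function('n')(f, p) = Add(p, Mul(2, f))
w = 9 (w = Pow(Add(2, Add(-2, 3)), 2) = Pow(Add(2, 1), 2) = Pow(3, 2) = 9)
Mul(Add(Add(Mul(-3, Function('n')(4, 6)), 6), w), -149) = Mul(Add(Add(Mul(-3, Add(6, Mul(2, 4))), 6), 9), -149) = Mul(Add(Add(Mul(-3, Add(6, 8)), 6), 9), -149) = Mul(Add(Add(Mul(-3, 14), 6), 9), -149) = Mul(Add(Add(-42, 6), 9), -149) = Mul(Add(-36, 9), -149) = Mul(-27, -149) = 4023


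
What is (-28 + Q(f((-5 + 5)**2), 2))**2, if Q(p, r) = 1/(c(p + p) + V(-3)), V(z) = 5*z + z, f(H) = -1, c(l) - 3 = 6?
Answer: 64009/81 ≈ 790.23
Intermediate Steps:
c(l) = 9 (c(l) = 3 + 6 = 9)
V(z) = 6*z
Q(p, r) = -1/9 (Q(p, r) = 1/(9 + 6*(-3)) = 1/(9 - 18) = 1/(-9) = -1/9)
(-28 + Q(f((-5 + 5)**2), 2))**2 = (-28 - 1/9)**2 = (-253/9)**2 = 64009/81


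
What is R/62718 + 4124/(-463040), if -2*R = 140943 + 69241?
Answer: -6115056089/3630117840 ≈ -1.6845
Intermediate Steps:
R = -105092 (R = -(140943 + 69241)/2 = -½*210184 = -105092)
R/62718 + 4124/(-463040) = -105092/62718 + 4124/(-463040) = -105092*1/62718 + 4124*(-1/463040) = -52546/31359 - 1031/115760 = -6115056089/3630117840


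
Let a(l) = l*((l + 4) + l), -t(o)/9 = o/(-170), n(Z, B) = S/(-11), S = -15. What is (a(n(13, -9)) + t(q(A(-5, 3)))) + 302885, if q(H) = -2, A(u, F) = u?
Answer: 3115265486/10285 ≈ 3.0289e+5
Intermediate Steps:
n(Z, B) = 15/11 (n(Z, B) = -15/(-11) = -15*(-1/11) = 15/11)
t(o) = 9*o/170 (t(o) = -9*o/(-170) = -9*o*(-1)/170 = -(-9)*o/170 = 9*o/170)
a(l) = l*(4 + 2*l) (a(l) = l*((4 + l) + l) = l*(4 + 2*l))
(a(n(13, -9)) + t(q(A(-5, 3)))) + 302885 = (2*(15/11)*(2 + 15/11) + (9/170)*(-2)) + 302885 = (2*(15/11)*(37/11) - 9/85) + 302885 = (1110/121 - 9/85) + 302885 = 93261/10285 + 302885 = 3115265486/10285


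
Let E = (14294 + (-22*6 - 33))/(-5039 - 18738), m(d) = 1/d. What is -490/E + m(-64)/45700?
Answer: 34076055089871/41324499200 ≈ 824.60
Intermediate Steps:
E = -14129/23777 (E = (14294 + (-132 - 33))/(-23777) = (14294 - 165)*(-1/23777) = 14129*(-1/23777) = -14129/23777 ≈ -0.59423)
-490/E + m(-64)/45700 = -490/(-14129/23777) + 1/(-64*45700) = -490*(-23777/14129) - 1/64*1/45700 = 11650730/14129 - 1/2924800 = 34076055089871/41324499200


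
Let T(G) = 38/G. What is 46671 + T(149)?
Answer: 6954017/149 ≈ 46671.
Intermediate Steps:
46671 + T(149) = 46671 + 38/149 = 6954017/149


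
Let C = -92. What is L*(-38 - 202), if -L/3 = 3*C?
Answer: -198720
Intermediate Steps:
L = 828 (L = -9*(-92) = -3*(-276) = 828)
L*(-38 - 202) = 828*(-38 - 202) = 828*(-240) = -198720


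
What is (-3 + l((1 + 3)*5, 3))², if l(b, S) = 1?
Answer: 4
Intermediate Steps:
(-3 + l((1 + 3)*5, 3))² = (-3 + 1)² = (-2)² = 4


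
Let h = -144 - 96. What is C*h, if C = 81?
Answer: -19440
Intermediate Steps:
h = -240
C*h = 81*(-240) = -19440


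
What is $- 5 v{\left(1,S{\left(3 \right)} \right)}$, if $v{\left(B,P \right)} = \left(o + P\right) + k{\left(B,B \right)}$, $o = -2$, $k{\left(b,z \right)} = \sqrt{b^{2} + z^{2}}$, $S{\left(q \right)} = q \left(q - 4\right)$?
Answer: $25 - 5 \sqrt{2} \approx 17.929$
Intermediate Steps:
$S{\left(q \right)} = q \left(-4 + q\right)$
$v{\left(B,P \right)} = -2 + P + \sqrt{2} \sqrt{B^{2}}$ ($v{\left(B,P \right)} = \left(-2 + P\right) + \sqrt{B^{2} + B^{2}} = \left(-2 + P\right) + \sqrt{2 B^{2}} = \left(-2 + P\right) + \sqrt{2} \sqrt{B^{2}} = -2 + P + \sqrt{2} \sqrt{B^{2}}$)
$- 5 v{\left(1,S{\left(3 \right)} \right)} = - 5 \left(-2 + 3 \left(-4 + 3\right) + \sqrt{2} \sqrt{1^{2}}\right) = - 5 \left(-2 + 3 \left(-1\right) + \sqrt{2} \sqrt{1}\right) = - 5 \left(-2 - 3 + \sqrt{2} \cdot 1\right) = - 5 \left(-2 - 3 + \sqrt{2}\right) = - 5 \left(-5 + \sqrt{2}\right) = 25 - 5 \sqrt{2}$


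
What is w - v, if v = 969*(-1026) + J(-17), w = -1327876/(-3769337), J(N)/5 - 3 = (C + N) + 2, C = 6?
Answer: 340687876124/342667 ≈ 9.9422e+5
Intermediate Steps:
J(N) = 55 + 5*N (J(N) = 15 + 5*((6 + N) + 2) = 15 + 5*(8 + N) = 15 + (40 + 5*N) = 55 + 5*N)
w = 120716/342667 (w = -1327876*(-1/3769337) = 120716/342667 ≈ 0.35228)
v = -994224 (v = 969*(-1026) + (55 + 5*(-17)) = -994194 + (55 - 85) = -994194 - 30 = -994224)
w - v = 120716/342667 - 1*(-994224) = 120716/342667 + 994224 = 340687876124/342667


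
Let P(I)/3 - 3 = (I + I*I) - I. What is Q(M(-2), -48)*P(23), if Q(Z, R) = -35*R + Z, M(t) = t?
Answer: 2678088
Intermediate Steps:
Q(Z, R) = Z - 35*R
P(I) = 9 + 3*I² (P(I) = 9 + 3*((I + I*I) - I) = 9 + 3*((I + I²) - I) = 9 + 3*I²)
Q(M(-2), -48)*P(23) = (-2 - 35*(-48))*(9 + 3*23²) = (-2 + 1680)*(9 + 3*529) = 1678*(9 + 1587) = 1678*1596 = 2678088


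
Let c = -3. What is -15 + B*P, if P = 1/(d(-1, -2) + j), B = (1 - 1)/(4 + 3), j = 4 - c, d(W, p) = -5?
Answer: -15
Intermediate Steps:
j = 7 (j = 4 - 1*(-3) = 4 + 3 = 7)
B = 0 (B = 0/7 = 0*(⅐) = 0)
P = ½ (P = 1/(-5 + 7) = 1/2 = ½ ≈ 0.50000)
-15 + B*P = -15 + 0*(½) = -15 + 0 = -15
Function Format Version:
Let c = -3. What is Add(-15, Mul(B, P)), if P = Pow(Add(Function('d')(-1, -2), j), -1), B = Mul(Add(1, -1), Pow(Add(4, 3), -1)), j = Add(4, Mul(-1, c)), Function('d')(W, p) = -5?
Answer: -15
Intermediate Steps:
j = 7 (j = Add(4, Mul(-1, -3)) = Add(4, 3) = 7)
B = 0 (B = Mul(0, Pow(7, -1)) = Mul(0, Rational(1, 7)) = 0)
P = Rational(1, 2) (P = Pow(Add(-5, 7), -1) = Pow(2, -1) = Rational(1, 2) ≈ 0.50000)
Add(-15, Mul(B, P)) = Add(-15, Mul(0, Rational(1, 2))) = Add(-15, 0) = -15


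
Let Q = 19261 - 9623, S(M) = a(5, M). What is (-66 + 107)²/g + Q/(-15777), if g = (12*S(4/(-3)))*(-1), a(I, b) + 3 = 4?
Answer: -8878931/63108 ≈ -140.69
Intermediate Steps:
a(I, b) = 1 (a(I, b) = -3 + 4 = 1)
S(M) = 1
g = -12 (g = (12*1)*(-1) = 12*(-1) = -12)
Q = 9638
(-66 + 107)²/g + Q/(-15777) = (-66 + 107)²/(-12) + 9638/(-15777) = 41²*(-1/12) + 9638*(-1/15777) = 1681*(-1/12) - 9638/15777 = -1681/12 - 9638/15777 = -8878931/63108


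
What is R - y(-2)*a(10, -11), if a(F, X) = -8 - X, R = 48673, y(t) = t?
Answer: 48679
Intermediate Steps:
R - y(-2)*a(10, -11) = 48673 - (-2)*(-8 - 1*(-11)) = 48673 - (-2)*(-8 + 11) = 48673 - (-2)*3 = 48673 - 1*(-6) = 48673 + 6 = 48679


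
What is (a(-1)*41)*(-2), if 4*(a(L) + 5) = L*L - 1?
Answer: 410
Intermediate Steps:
a(L) = -21/4 + L**2/4 (a(L) = -5 + (L*L - 1)/4 = -5 + (L**2 - 1)/4 = -5 + (-1 + L**2)/4 = -5 + (-1/4 + L**2/4) = -21/4 + L**2/4)
(a(-1)*41)*(-2) = ((-21/4 + (1/4)*(-1)**2)*41)*(-2) = ((-21/4 + (1/4)*1)*41)*(-2) = ((-21/4 + 1/4)*41)*(-2) = -5*41*(-2) = -205*(-2) = 410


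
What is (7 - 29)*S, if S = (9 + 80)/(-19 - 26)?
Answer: 1958/45 ≈ 43.511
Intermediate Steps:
S = -89/45 (S = 89/(-45) = 89*(-1/45) = -89/45 ≈ -1.9778)
(7 - 29)*S = (7 - 29)*(-89/45) = -22*(-89/45) = 1958/45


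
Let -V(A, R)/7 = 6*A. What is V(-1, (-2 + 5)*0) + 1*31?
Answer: 73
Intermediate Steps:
V(A, R) = -42*A
V(-1, (-2 + 5)*0) + 1*31 = -42*(-1) + 1*31 = 42 + 31 = 73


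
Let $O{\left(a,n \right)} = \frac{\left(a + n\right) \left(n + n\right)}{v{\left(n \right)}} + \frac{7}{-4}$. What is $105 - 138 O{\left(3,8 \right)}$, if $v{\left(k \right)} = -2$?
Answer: $\frac{24981}{2} \approx 12491.0$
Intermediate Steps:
$O{\left(a,n \right)} = - \frac{7}{4} - n \left(a + n\right)$ ($O{\left(a,n \right)} = \frac{\left(a + n\right) \left(n + n\right)}{-2} + \frac{7}{-4} = \left(a + n\right) 2 n \left(- \frac{1}{2}\right) + 7 \left(- \frac{1}{4}\right) = 2 n \left(a + n\right) \left(- \frac{1}{2}\right) - \frac{7}{4} = - n \left(a + n\right) - \frac{7}{4} = - \frac{7}{4} - n \left(a + n\right)$)
$105 - 138 O{\left(3,8 \right)} = 105 - 138 \left(- \frac{7}{4} - 8^{2} - 3 \cdot 8\right) = 105 - 138 \left(- \frac{7}{4} - 64 - 24\right) = 105 - - \frac{24771}{2} = 105 + \frac{24771}{2} = \frac{24981}{2}$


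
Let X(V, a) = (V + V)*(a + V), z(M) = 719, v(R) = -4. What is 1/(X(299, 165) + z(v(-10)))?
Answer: 1/278191 ≈ 3.5947e-6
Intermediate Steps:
X(V, a) = 2*V*(V + a) (X(V, a) = (2*V)*(V + a) = 2*V*(V + a))
1/(X(299, 165) + z(v(-10))) = 1/(2*299*(299 + 165) + 719) = 1/(2*299*464 + 719) = 1/(277472 + 719) = 1/278191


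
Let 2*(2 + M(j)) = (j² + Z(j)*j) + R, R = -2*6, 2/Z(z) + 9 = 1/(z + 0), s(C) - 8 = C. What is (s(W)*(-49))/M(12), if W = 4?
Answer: -15729/1676 ≈ -9.3848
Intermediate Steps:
s(C) = 8 + C
Z(z) = 2/(-9 + 1/z) (Z(z) = 2/(-9 + 1/(z + 0)) = 2/(-9 + 1/z))
R = -12
M(j) = -8 + j²/2 - j²/(-1 + 9*j) (M(j) = -2 + ((j² + (-2*j/(-1 + 9*j))*j) - 12)/2 = -2 + ((j² - 2*j²/(-1 + 9*j)) - 12)/2 = -2 + (-12 + j² - 2*j²/(-1 + 9*j))/2 = -2 + (-6 + j²/2 - j²/(-1 + 9*j)) = -8 + j²/2 - j²/(-1 + 9*j))
(s(W)*(-49))/M(12) = ((8 + 4)*(-49))/(((-2*12² + (-1 + 9*12)*(-16 + 12²))/(2*(-1 + 9*12)))) = (12*(-49))/(((-2*144 + (-1 + 108)*(-16 + 144))/(2*(-1 + 108)))) = -588*214/(-288 + 107*128) = -588*214/(-288 + 13696) = -588/((½)*(1/107)*13408) = -588/6704/107 = -588*107/6704 = -15729/1676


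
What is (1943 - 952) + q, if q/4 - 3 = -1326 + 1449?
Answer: 1495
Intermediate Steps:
q = 504 (q = 12 + 4*(-1326 + 1449) = 12 + 4*123 = 12 + 492 = 504)
(1943 - 952) + q = (1943 - 952) + 504 = 991 + 504 = 1495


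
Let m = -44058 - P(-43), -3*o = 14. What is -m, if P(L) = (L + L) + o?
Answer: 131902/3 ≈ 43967.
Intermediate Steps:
o = -14/3 (o = -1/3*14 = -14/3 ≈ -4.6667)
P(L) = -14/3 + 2*L (P(L) = (L + L) - 14/3 = 2*L - 14/3 = -14/3 + 2*L)
m = -131902/3 (m = -44058 - (-14/3 + 2*(-43)) = -44058 - (-14/3 - 86) = -44058 - 1*(-272/3) = -44058 + 272/3 = -131902/3 ≈ -43967.)
-m = -1*(-131902/3) = 131902/3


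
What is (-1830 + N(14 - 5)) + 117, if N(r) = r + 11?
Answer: -1693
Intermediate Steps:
N(r) = 11 + r
(-1830 + N(14 - 5)) + 117 = (-1830 + (11 + (14 - 5))) + 117 = (-1830 + (11 + 9)) + 117 = (-1830 + 20) + 117 = -1810 + 117 = -1693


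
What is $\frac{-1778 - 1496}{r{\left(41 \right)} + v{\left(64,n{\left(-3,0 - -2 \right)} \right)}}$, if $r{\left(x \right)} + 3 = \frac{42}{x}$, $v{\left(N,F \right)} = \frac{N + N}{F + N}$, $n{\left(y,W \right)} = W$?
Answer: $\frac{4429722}{49} \approx 90403.0$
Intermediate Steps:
$v{\left(N,F \right)} = \frac{2 N}{F + N}$
$r{\left(x \right)} = -3 + \frac{42}{x}$
$\frac{-1778 - 1496}{r{\left(41 \right)} + v{\left(64,n{\left(-3,0 - -2 \right)} \right)}} = \frac{-1778 - 1496}{\left(-3 + \frac{42}{41}\right) + 2 \cdot 64 \frac{1}{\left(0 - -2\right) + 64}} = - \frac{3274}{\left(-3 + 42 \cdot \frac{1}{41}\right) + 2 \cdot 64 \frac{1}{\left(0 + 2\right) + 64}} = - \frac{3274}{\left(-3 + \frac{42}{41}\right) + 2 \cdot 64 \frac{1}{2 + 64}} = - \frac{3274}{- \frac{81}{41} + 2 \cdot 64 \cdot \frac{1}{66}} = - \frac{3274}{- \frac{81}{41} + \frac{64}{33}} = - \frac{3274}{- \frac{49}{1353}} = \left(-3274\right) \left(- \frac{1353}{49}\right) = \frac{4429722}{49}$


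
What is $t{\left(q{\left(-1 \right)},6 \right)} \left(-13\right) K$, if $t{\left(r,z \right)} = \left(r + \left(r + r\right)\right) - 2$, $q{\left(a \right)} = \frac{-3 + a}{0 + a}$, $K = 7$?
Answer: $-910$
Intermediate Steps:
$q{\left(a \right)} = \frac{-3 + a}{a}$
$t{\left(r,z \right)} = -2 + 3 r$ ($t{\left(r,z \right)} = \left(r + 2 r\right) - 2 = 3 r - 2 = -2 + 3 r$)
$t{\left(q{\left(-1 \right)},6 \right)} \left(-13\right) K = \left(-2 + 3 \frac{-3 - 1}{-1}\right) \left(-13\right) 7 = \left(-2 + 3 \left(\left(-1\right) \left(-4\right)\right)\right) \left(-13\right) 7 = \left(-2 + 3 \cdot 4\right) \left(-13\right) 7 = \left(-2 + 12\right) \left(-13\right) 7 = 10 \left(-13\right) 7 = \left(-130\right) 7 = -910$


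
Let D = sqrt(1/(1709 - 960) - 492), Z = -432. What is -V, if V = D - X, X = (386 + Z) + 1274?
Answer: 1228 - I*sqrt(276011743)/749 ≈ 1228.0 - 22.181*I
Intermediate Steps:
X = 1228 (X = (386 - 432) + 1274 = -46 + 1274 = 1228)
D = I*sqrt(276011743)/749 (D = sqrt(1/749 - 492) = sqrt(-368507/749) = I*sqrt(276011743)/749 ≈ 22.181*I)
V = -1228 + I*sqrt(276011743)/749 (V = I*sqrt(276011743)/749 - 1*1228 = I*sqrt(276011743)/749 - 1228 = -1228 + I*sqrt(276011743)/749 ≈ -1228.0 + 22.181*I)
-V = -(-1228 + I*sqrt(276011743)/749) = 1228 - I*sqrt(276011743)/749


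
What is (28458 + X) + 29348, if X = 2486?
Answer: 60292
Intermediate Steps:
(28458 + X) + 29348 = (28458 + 2486) + 29348 = 30944 + 29348 = 60292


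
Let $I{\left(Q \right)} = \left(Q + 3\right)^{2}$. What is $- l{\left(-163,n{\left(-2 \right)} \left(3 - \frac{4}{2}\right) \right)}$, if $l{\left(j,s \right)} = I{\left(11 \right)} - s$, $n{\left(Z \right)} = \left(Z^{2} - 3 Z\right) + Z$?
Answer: $-188$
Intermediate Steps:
$I{\left(Q \right)} = \left(3 + Q\right)^{2}$
$n{\left(Z \right)} = Z^{2} - 2 Z$
$l{\left(j,s \right)} = 196 - s$ ($l{\left(j,s \right)} = \left(3 + 11\right)^{2} - s = 14^{2} - s = 196 - s$)
$- l{\left(-163,n{\left(-2 \right)} \left(3 - \frac{4}{2}\right) \right)} = - (196 - - 2 \left(-2 - 2\right) \left(3 - \frac{4}{2}\right)) = - (196 - \left(-2\right) \left(-4\right) \left(3 - 2\right)) = - (196 - 8 \left(3 - 2\right)) = - (196 - 8 \cdot 1) = - (196 - 8) = \left(-1\right) 188 = -188$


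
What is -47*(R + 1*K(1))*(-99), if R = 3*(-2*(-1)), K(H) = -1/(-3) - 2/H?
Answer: 20163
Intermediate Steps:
K(H) = ⅓ - 2/H (K(H) = -1*(-⅓) - 2/H = ⅓ - 2/H)
R = 6 (R = 3*2 = 6)
-47*(R + 1*K(1))*(-99) = -47*(6 + 1*((⅓)*(-6 + 1)/1))*(-99) = -47*(6 + 1*((⅓)*1*(-5)))*(-99) = -47*(6 + 1*(-5/3))*(-99) = -47*(6 - 5/3)*(-99) = -47*13/3*(-99) = -611/3*(-99) = 20163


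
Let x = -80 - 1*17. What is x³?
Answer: -912673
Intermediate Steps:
x = -97 (x = -80 - 17 = -97)
x³ = (-97)³ = -912673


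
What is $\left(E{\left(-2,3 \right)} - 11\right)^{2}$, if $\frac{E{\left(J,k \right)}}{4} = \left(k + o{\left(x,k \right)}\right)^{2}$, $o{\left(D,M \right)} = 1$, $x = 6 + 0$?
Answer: $2809$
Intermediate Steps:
$x = 6$
$E{\left(J,k \right)} = 4 \left(1 + k\right)^{2}$ ($E{\left(J,k \right)} = 4 \left(k + 1\right)^{2} = 4 \left(1 + k\right)^{2}$)
$\left(E{\left(-2,3 \right)} - 11\right)^{2} = \left(4 \left(1 + 3\right)^{2} - 11\right)^{2} = \left(4 \cdot 4^{2} - 11\right)^{2} = \left(4 \cdot 16 - 11\right)^{2} = \left(64 - 11\right)^{2} = 53^{2} = 2809$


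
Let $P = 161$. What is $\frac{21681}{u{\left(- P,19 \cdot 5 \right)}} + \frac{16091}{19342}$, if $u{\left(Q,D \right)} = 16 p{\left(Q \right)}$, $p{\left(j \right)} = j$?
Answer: $- \frac{188951743}{24912496} \approx -7.5846$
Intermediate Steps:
$u{\left(Q,D \right)} = 16 Q$
$\frac{21681}{u{\left(- P,19 \cdot 5 \right)}} + \frac{16091}{19342} = \frac{21681}{16 \left(\left(-1\right) 161\right)} + \frac{16091}{19342} = \frac{21681}{16 \left(-161\right)} + 16091 \cdot \frac{1}{19342} = \frac{21681}{-2576} + \frac{16091}{19342} = 21681 \left(- \frac{1}{2576}\right) + \frac{16091}{19342} = - \frac{21681}{2576} + \frac{16091}{19342} = - \frac{188951743}{24912496}$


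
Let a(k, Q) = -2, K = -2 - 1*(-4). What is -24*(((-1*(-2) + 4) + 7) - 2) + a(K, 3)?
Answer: -266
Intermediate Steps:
K = 2 (K = -2 + 4 = 2)
-24*(((-1*(-2) + 4) + 7) - 2) + a(K, 3) = -24*(((-1*(-2) + 4) + 7) - 2) - 2 = -24*(((2 + 4) + 7) - 2) - 2 = -24*((6 + 7) - 2) - 2 = -24*(13 - 2) - 2 = -24*11 - 2 = -264 - 2 = -266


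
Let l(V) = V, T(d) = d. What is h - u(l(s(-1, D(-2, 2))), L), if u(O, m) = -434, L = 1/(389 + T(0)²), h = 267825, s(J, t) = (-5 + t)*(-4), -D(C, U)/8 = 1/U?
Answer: 268259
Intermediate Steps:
D(C, U) = -8/U
s(J, t) = 20 - 4*t
L = 1/389 (L = 1/(389 + 0²) = 1/(389 + 0) = 1/389 ≈ 0.0025707)
h - u(l(s(-1, D(-2, 2))), L) = 267825 - 1*(-434) = 267825 + 434 = 268259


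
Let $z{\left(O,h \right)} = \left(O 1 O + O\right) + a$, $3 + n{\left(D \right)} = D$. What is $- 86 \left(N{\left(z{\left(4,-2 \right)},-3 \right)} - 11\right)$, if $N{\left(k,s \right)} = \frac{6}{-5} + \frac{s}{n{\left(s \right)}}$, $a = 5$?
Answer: $\frac{5031}{5} \approx 1006.2$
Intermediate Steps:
$n{\left(D \right)} = -3 + D$
$z{\left(O,h \right)} = 5 + O + O^{2}$ ($z{\left(O,h \right)} = \left(O 1 O + O\right) + 5 = \left(O O + O\right) + 5 = \left(O^{2} + O\right) + 5 = \left(O + O^{2}\right) + 5 = 5 + O + O^{2}$)
$N{\left(k,s \right)} = - \frac{6}{5} + \frac{s}{-3 + s}$ ($N{\left(k,s \right)} = \frac{6}{-5} + \frac{s}{-3 + s} = 6 \left(- \frac{1}{5}\right) + \frac{s}{-3 + s} = - \frac{6}{5} + \frac{s}{-3 + s}$)
$- 86 \left(N{\left(z{\left(4,-2 \right)},-3 \right)} - 11\right) = - 86 \left(\frac{18 - -3}{5 \left(-3 - 3\right)} - 11\right) = - 86 \left(\frac{18 + 3}{5 \left(-6\right)} - 11\right) = - 86 \left(\frac{1}{5} \left(- \frac{1}{6}\right) 21 - 11\right) = - 86 \left(- \frac{7}{10} - 11\right) = \left(-86\right) \left(- \frac{117}{10}\right) = \frac{5031}{5}$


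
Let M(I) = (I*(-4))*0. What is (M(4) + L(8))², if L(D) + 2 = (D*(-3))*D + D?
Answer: 34596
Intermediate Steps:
M(I) = 0 (M(I) = -4*I*0 = 0)
L(D) = -2 + D - 3*D² (L(D) = -2 + ((D*(-3))*D + D) = -2 + ((-3*D)*D + D) = -2 + (-3*D² + D) = -2 + (D - 3*D²) = -2 + D - 3*D²)
(M(4) + L(8))² = (0 + (-2 + 8 - 3*8²))² = (0 + (-2 + 8 - 3*64))² = (0 + (-2 + 8 - 192))² = (0 - 186)² = (-186)² = 34596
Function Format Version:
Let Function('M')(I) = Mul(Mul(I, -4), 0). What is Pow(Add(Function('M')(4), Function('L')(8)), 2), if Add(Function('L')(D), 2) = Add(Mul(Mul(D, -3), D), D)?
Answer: 34596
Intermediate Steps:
Function('M')(I) = 0 (Function('M')(I) = Mul(Mul(-4, I), 0) = 0)
Function('L')(D) = Add(-2, D, Mul(-3, Pow(D, 2))) (Function('L')(D) = Add(-2, Add(Mul(Mul(D, -3), D), D)) = Add(-2, Add(Mul(Mul(-3, D), D), D)) = Add(-2, Add(Mul(-3, Pow(D, 2)), D)) = Add(-2, Add(D, Mul(-3, Pow(D, 2)))) = Add(-2, D, Mul(-3, Pow(D, 2))))
Pow(Add(Function('M')(4), Function('L')(8)), 2) = Pow(Add(0, Add(-2, 8, Mul(-3, Pow(8, 2)))), 2) = Pow(Add(0, Add(-2, 8, Mul(-3, 64))), 2) = Pow(Add(0, Add(-2, 8, -192)), 2) = Pow(Add(0, -186), 2) = Pow(-186, 2) = 34596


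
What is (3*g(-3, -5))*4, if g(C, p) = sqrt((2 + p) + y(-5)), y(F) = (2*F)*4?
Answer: 12*I*sqrt(43) ≈ 78.689*I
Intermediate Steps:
y(F) = 8*F
g(C, p) = sqrt(-38 + p) (g(C, p) = sqrt((2 + p) + 8*(-5)) = sqrt((2 + p) - 40) = sqrt(-38 + p))
(3*g(-3, -5))*4 = (3*sqrt(-38 - 5))*4 = (3*sqrt(-43))*4 = (3*(I*sqrt(43)))*4 = (3*I*sqrt(43))*4 = 12*I*sqrt(43)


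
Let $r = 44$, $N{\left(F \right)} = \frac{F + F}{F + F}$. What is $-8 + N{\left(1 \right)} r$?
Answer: $36$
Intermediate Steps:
$N{\left(F \right)} = 1$ ($N{\left(F \right)} = \frac{2 F}{2 F} = 2 F \frac{1}{2 F} = 1$)
$-8 + N{\left(1 \right)} r = -8 + 1 \cdot 44 = -8 + 44 = 36$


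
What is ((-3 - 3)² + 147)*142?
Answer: 25986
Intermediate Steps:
((-3 - 3)² + 147)*142 = ((-6)² + 147)*142 = (36 + 147)*142 = 183*142 = 25986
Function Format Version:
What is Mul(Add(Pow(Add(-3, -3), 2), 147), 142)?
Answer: 25986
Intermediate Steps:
Mul(Add(Pow(Add(-3, -3), 2), 147), 142) = Mul(Add(Pow(-6, 2), 147), 142) = Mul(Add(36, 147), 142) = Mul(183, 142) = 25986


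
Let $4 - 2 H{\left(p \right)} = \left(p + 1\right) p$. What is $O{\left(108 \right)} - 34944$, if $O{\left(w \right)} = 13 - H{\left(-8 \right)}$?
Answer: $-34905$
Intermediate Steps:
$H{\left(p \right)} = 2 - \frac{p \left(1 + p\right)}{2}$ ($H{\left(p \right)} = 2 - \frac{\left(p + 1\right) p}{2} = 2 - \frac{\left(1 + p\right) p}{2} = 2 - \frac{p \left(1 + p\right)}{2}$)
$O{\left(w \right)} = 39$ ($O{\left(w \right)} = 13 - \left(2 - -4 - \frac{\left(-8\right)^{2}}{2}\right) = 13 - \left(2 + 4 - 32\right) = 13 - -26 = 13 + 26 = 39$)
$O{\left(108 \right)} - 34944 = 39 - 34944 = -34905$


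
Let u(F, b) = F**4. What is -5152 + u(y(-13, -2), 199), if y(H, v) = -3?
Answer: -5071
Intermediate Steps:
-5152 + u(y(-13, -2), 199) = -5152 + (-3)**4 = -5152 + 81 = -5071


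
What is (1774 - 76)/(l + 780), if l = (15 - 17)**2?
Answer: 849/392 ≈ 2.1658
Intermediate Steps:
l = 4 (l = (-2)**2 = 4)
(1774 - 76)/(l + 780) = (1774 - 76)/(4 + 780) = 1698/784 = 1698*(1/784) = 849/392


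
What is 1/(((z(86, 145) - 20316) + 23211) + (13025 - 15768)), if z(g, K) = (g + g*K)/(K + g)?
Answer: 231/47668 ≈ 0.0048460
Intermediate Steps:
z(g, K) = (g + K*g)/(K + g)
1/(((z(86, 145) - 20316) + 23211) + (13025 - 15768)) = 1/(((86*(1 + 145)/(145 + 86) - 20316) + 23211) + (13025 - 15768)) = 1/(((86*146/231 - 20316) + 23211) - 2743) = 1/(((86*(1/231)*146 - 20316) + 23211) - 2743) = 1/(((12556/231 - 20316) + 23211) - 2743) = 1/((-4680440/231 + 23211) - 2743) = 1/(681301/231 - 2743) = 1/(47668/231) = 231/47668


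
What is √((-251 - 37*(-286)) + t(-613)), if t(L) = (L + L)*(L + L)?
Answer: √1513407 ≈ 1230.2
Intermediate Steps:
t(L) = 4*L² (t(L) = (2*L)*(2*L) = 4*L²)
√((-251 - 37*(-286)) + t(-613)) = √((-251 - 37*(-286)) + 4*(-613)²) = √((-251 + 10582) + 4*375769) = √(10331 + 1503076) = √1513407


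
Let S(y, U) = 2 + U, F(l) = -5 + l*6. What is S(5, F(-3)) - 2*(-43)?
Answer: 65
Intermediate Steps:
F(l) = -5 + 6*l
S(5, F(-3)) - 2*(-43) = (2 + (-5 + 6*(-3))) - 2*(-43) = (2 + (-5 - 18)) + 86 = (2 - 23) + 86 = -21 + 86 = 65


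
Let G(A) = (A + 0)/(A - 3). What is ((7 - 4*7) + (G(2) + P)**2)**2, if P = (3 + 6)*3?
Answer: 364816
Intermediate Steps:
P = 27 (P = 9*3 = 27)
G(A) = A/(-3 + A)
((7 - 4*7) + (G(2) + P)**2)**2 = ((7 - 4*7) + (2/(-3 + 2) + 27)**2)**2 = ((7 - 28) + (2/(-1) + 27)**2)**2 = (-21 + (2*(-1) + 27)**2)**2 = (-21 + (-2 + 27)**2)**2 = (-21 + 25**2)**2 = (-21 + 625)**2 = 604**2 = 364816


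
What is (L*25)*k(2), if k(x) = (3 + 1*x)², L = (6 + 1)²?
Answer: 30625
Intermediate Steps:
L = 49 (L = 7² = 49)
k(x) = (3 + x)²
(L*25)*k(2) = (49*25)*(3 + 2)² = 1225*5² = 1225*25 = 30625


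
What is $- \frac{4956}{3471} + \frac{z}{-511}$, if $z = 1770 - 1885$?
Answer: $- \frac{711117}{591227} \approx -1.2028$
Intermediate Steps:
$z = -115$ ($z = 1770 - 1885 = -115$)
$- \frac{4956}{3471} + \frac{z}{-511} = - \frac{4956}{3471} - \frac{115}{-511} = \left(-4956\right) \frac{1}{3471} - - \frac{115}{511} = - \frac{1652}{1157} + \frac{115}{511} = - \frac{711117}{591227}$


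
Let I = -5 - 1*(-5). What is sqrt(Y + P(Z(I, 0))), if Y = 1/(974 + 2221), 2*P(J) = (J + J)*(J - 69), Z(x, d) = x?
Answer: sqrt(355)/1065 ≈ 0.017691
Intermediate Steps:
I = 0 (I = -5 + 5 = 0)
P(J) = J*(-69 + J) (P(J) = ((J + J)*(J - 69))/2 = ((2*J)*(-69 + J))/2 = (2*J*(-69 + J))/2 = J*(-69 + J))
Y = 1/3195 ≈ 0.00031299
sqrt(Y + P(Z(I, 0))) = sqrt(1/3195 + 0*(-69 + 0)) = sqrt(1/3195 + 0*(-69)) = sqrt(1/3195 + 0) = sqrt(1/3195) = sqrt(355)/1065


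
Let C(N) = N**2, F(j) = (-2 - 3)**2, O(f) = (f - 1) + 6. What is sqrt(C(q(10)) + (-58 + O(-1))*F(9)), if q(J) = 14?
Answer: I*sqrt(1154) ≈ 33.971*I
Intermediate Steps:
O(f) = 5 + f (O(f) = (-1 + f) + 6 = 5 + f)
F(j) = 25 (F(j) = (-5)**2 = 25)
sqrt(C(q(10)) + (-58 + O(-1))*F(9)) = sqrt(14**2 + (-58 + (5 - 1))*25) = sqrt(196 + (-58 + 4)*25) = sqrt(196 - 54*25) = sqrt(196 - 1350) = sqrt(-1154) = I*sqrt(1154)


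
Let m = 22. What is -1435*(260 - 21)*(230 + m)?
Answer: -86427180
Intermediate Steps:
-1435*(260 - 21)*(230 + m) = -1435*(260 - 21)*(230 + 22) = -342965*252 = -1435*60228 = -86427180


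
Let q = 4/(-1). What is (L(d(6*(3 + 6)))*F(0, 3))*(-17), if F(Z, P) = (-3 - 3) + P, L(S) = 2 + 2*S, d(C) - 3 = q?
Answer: 0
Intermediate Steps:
q = -4 (q = 4*(-1) = -4)
d(C) = -1 (d(C) = 3 - 4 = -1)
F(Z, P) = -6 + P
(L(d(6*(3 + 6)))*F(0, 3))*(-17) = ((2 + 2*(-1))*(-6 + 3))*(-17) = ((2 - 2)*(-3))*(-17) = (0*(-3))*(-17) = 0*(-17) = 0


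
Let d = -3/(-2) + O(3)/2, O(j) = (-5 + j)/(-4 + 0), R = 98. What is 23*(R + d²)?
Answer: 37191/16 ≈ 2324.4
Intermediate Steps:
O(j) = 5/4 - j/4 (O(j) = (-5 + j)/(-4) = (-5 + j)*(-¼) = 5/4 - j/4)
d = 7/4 (d = -3/(-2) + (5/4 - ¼*3)/2 = -3*(-½) + (5/4 - ¾)*(½) = 3/2 + (½)*(½) = 3/2 + ¼ = 7/4 ≈ 1.7500)
23*(R + d²) = 23*(98 + (7/4)²) = 23*(98 + 49/16) = 23*(1617/16) = 37191/16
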